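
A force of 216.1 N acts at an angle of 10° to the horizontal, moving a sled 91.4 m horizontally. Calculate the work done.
W = F·d·cosθ = (216.1)(91.4)cos(10°) = 19450 J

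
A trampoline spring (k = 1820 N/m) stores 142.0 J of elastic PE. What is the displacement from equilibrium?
x = √(2·PE/k) = √(2·142.0/1820) = 0.395 m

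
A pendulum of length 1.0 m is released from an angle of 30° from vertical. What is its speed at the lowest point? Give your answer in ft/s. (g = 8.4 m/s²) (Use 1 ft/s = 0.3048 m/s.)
h = L(1 − cosθ) = 1.0(1 − cos30°) = 0.133975 m
v = √(2gh) = √(2·8.4·0.133975) = 1.50026 m/s = 4.922 ft/s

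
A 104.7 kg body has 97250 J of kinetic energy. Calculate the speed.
v = √(2·KE/m) = √(2·97250/104.7) = 43.1 m/s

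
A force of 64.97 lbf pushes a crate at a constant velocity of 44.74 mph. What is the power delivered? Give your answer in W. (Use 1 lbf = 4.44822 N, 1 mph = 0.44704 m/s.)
Convert to SI: F = 289.001 N, v = 20.0006 m/s
P = Fv = (289.001)(20.0006) = 5780 W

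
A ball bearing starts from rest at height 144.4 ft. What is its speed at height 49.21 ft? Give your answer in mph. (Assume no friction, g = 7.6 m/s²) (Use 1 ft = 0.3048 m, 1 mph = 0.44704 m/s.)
Convert to SI: h₁−h₂ = 29.0139 m
mgh₁ = mgh₂ + ½mv² ⇒ v = √(2g(h₁−h₂)) = √(2·7.6·29.0139) = 21.0003 m/s = 46.98 mph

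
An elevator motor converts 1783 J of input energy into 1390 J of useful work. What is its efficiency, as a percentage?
η = W_out/W_in = 1390/1783 = 77.96%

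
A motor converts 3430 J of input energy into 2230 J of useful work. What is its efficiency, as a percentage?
η = W_out/W_in = 2230/3430 = 65.01%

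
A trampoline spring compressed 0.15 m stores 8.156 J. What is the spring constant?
k = 2·PE/x² = 2·8.156/(0.15)² = 725.0 N/m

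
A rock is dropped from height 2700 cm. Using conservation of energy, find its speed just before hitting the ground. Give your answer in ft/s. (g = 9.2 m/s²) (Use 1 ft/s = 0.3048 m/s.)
Convert to SI: h = 27.0 m
mgh = ½mv² ⇒ v = √(2gh) = √(2·9.2·27.0) = 22.289 m/s = 73.13 ft/s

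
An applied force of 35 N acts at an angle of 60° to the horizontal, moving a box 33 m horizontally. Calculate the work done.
W = F·d·cosθ = (35)(33)cos(60°) = 577.5 J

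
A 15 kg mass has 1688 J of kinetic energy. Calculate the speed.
v = √(2·KE/m) = √(2·1688/15) = 15.0 m/s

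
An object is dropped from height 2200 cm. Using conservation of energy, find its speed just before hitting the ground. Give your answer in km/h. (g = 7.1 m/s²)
Convert to SI: h = 22.0 m
mgh = ½mv² ⇒ v = √(2gh) = √(2·7.1·22.0) = 17.6748 m/s = 63.63 km/h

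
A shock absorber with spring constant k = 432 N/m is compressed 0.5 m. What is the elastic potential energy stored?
PE = ½kx² = ½(432)(0.5)² = 54.0 J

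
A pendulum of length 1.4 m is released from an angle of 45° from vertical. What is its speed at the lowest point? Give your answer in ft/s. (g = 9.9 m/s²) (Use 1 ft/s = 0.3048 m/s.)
h = L(1 − cosθ) = 1.4(1 − cos45°) = 0.410051 m
v = √(2gh) = √(2·9.9·0.410051) = 2.84939 m/s = 9.348 ft/s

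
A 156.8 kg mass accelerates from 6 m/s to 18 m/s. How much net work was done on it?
W = ΔKE = ½m(v₂² − v₁²) = ½(156.8)(18² − 6²) = 22579.2 J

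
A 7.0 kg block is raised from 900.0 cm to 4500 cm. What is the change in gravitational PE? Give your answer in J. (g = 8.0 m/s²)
Convert to SI: m = 7.0 kg, Δh = 36.0 m
ΔPE = mgΔh = (7.0)(8.0)(36.0) = 2016 J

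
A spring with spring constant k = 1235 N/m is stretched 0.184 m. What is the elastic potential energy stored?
PE = ½kx² = ½(1235)(0.184)² = 20.91 J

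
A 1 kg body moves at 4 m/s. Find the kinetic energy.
KE = ½mv² = ½(1)(4)² = 8.0 J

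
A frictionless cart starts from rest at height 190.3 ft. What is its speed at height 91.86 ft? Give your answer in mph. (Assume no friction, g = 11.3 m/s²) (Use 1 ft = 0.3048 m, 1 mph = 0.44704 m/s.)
Convert to SI: h₁−h₂ = 30.0045 m
mgh₁ = mgh₂ + ½mv² ⇒ v = √(2g(h₁−h₂)) = √(2·11.3·30.0045) = 26.0404 m/s = 58.25 mph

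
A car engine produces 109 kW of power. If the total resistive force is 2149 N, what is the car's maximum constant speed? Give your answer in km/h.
P = Fv ⇒ v = P/F = 109000 W/2149.0 N = 50.7213 m/s = 182.6 km/h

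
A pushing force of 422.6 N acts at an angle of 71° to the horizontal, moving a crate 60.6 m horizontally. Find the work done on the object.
W = F·d·cosθ = (422.6)(60.6)cos(71°) = 8338 J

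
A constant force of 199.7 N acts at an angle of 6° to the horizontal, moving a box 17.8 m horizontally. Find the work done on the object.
W = F·d·cosθ = (199.7)(17.8)cos(6°) = 3535 J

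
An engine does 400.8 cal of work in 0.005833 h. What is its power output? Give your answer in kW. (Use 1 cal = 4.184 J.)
Convert to SI: W = 1676.95 J, t = 20.9988 s
P = W/t = 1676.95/20.9988 = 79.8592 W = 0.07986 kW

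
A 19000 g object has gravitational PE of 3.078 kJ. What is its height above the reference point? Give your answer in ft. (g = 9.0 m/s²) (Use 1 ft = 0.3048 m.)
Convert to SI: m = 19.0 kg, PE = 3078.0 J
h = PE/(mg) = 3078.0/(19.0·9.0) = 18.0 m = 59.06 ft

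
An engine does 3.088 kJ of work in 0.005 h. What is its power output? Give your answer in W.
Convert to SI: W = 3088.0 J, t = 18.0 s
P = W/t = 3088.0/18.0 = 171.6 W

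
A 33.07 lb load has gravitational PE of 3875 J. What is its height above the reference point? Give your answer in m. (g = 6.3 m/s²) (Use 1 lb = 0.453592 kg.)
Convert to SI: m = 15.0003 kg, PE = 3875.0 J
h = PE/(mg) = 3875.0/(15.0003·6.3) = 41.0 m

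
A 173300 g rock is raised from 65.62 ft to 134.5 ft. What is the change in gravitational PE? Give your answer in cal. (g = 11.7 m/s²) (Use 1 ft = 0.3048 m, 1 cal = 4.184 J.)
Convert to SI: m = 173.3 kg, Δh = 20.9946 m
ΔPE = mgΔh = (173.3)(11.7)(20.9946) = 42568.9 J = 10170 cal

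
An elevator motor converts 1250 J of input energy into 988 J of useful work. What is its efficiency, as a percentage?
η = W_out/W_in = 988/1250 = 79.04%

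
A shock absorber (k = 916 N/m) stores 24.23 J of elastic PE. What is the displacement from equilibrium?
x = √(2·PE/k) = √(2·24.23/916) = 0.23 m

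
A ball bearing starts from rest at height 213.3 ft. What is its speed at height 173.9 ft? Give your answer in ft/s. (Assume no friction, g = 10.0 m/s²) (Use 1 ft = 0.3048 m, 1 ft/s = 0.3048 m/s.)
Convert to SI: h₁−h₂ = 12.0091 m
mgh₁ = mgh₂ + ½mv² ⇒ v = √(2g(h₁−h₂)) = √(2·10.0·12.0091) = 15.4978 m/s = 50.85 ft/s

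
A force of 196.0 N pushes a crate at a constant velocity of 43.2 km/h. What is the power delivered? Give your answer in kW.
Convert to SI: F = 196.0 N, v = 12.0 m/s
P = Fv = (196.0)(12.0) = 2352.0 W = 2.352 kW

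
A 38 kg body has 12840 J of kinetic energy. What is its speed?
v = √(2·KE/m) = √(2·12840/38) = 26.0 m/s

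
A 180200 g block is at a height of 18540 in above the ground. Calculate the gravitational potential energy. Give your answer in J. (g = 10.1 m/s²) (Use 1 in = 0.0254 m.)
Convert to SI: m = 180.2 kg, h = 470.916 m
PE = mgh = (180.2)(10.1)(470.916) = 857100 J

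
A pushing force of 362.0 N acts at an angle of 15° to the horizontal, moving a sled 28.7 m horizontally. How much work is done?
W = F·d·cosθ = (362.0)(28.7)cos(15°) = 10040 J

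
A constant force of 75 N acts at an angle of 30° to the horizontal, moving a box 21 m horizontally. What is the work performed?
W = F·d·cosθ = (75)(21)cos(30°) = 1364 J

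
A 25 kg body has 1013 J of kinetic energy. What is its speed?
v = √(2·KE/m) = √(2·1013/25) = 9.002 m/s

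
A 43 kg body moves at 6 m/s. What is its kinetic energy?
KE = ½mv² = ½(43)(6)² = 774.0 J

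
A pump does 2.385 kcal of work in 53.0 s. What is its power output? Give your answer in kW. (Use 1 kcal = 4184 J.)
Convert to SI: W = 9978.84 J, t = 53.0 s
P = W/t = 9978.84/53.0 = 188.28 W = 0.1883 kW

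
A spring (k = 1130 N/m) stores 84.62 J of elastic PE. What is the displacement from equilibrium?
x = √(2·PE/k) = √(2·84.62/1130) = 0.387 m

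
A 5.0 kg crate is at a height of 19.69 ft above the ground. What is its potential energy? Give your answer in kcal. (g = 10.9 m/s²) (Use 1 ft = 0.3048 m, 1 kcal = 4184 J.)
Convert to SI: m = 5.0 kg, h = 6.00151 m
PE = mgh = (5.0)(10.9)(6.00151) = 327.082 J = 0.07817 kcal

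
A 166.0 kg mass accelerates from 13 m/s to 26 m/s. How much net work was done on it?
W = ΔKE = ½m(v₂² − v₁²) = ½(166.0)(26² − 13²) = 42081.0 J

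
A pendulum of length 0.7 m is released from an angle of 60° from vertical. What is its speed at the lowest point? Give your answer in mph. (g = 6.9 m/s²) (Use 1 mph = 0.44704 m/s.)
h = L(1 − cosθ) = 0.7(1 − cos60°) = 0.35 m
v = √(2gh) = √(2·6.9·0.35) = 2.19773 m/s = 4.916 mph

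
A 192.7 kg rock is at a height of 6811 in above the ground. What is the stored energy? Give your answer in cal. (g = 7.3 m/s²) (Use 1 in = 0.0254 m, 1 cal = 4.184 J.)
Convert to SI: m = 192.7 kg, h = 172.999 m
PE = mgh = (192.7)(7.3)(172.999) = 243360 J = 58160 cal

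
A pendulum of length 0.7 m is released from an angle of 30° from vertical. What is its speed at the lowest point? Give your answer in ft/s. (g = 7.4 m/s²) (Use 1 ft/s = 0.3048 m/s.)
h = L(1 − cosθ) = 0.7(1 − cos30°) = 0.0937822 m
v = √(2gh) = √(2·7.4·0.0937822) = 1.17812 m/s = 3.865 ft/s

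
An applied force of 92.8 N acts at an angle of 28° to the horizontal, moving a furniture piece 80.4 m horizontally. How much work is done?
W = F·d·cosθ = (92.8)(80.4)cos(28°) = 6588 J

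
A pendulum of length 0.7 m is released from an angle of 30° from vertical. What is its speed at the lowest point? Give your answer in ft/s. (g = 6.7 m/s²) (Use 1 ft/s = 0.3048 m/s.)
h = L(1 − cosθ) = 0.7(1 − cos30°) = 0.0937822 m
v = √(2gh) = √(2·6.7·0.0937822) = 1.12102 m/s = 3.678 ft/s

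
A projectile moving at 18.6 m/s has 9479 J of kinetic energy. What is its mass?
m = 2·KE/v² = 2·9479/(18.6)² = 54.8 kg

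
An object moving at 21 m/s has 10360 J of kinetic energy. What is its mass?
m = 2·KE/v² = 2·10360/(21)² = 46.98 kg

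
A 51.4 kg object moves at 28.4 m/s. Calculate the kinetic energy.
KE = ½mv² = ½(51.4)(28.4)² = 20730 J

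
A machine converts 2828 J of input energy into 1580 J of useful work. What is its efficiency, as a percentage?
η = W_out/W_in = 1580/2828 = 55.87%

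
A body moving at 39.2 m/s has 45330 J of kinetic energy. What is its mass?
m = 2·KE/v² = 2·45330/(39.2)² = 59.0 kg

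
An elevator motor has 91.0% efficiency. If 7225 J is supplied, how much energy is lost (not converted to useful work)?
W_lost = W_in(1 − η) = 7225·(1 − 0.91) = 650.3 J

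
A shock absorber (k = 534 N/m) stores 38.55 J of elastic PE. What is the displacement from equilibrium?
x = √(2·PE/k) = √(2·38.55/534) = 0.38 m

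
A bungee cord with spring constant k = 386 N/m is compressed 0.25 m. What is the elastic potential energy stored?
PE = ½kx² = ½(386)(0.25)² = 12.06 J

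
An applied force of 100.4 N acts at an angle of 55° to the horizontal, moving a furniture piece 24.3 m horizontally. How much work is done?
W = F·d·cosθ = (100.4)(24.3)cos(55°) = 1399 J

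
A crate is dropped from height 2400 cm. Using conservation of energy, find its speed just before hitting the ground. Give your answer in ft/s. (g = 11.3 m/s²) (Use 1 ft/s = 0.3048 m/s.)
Convert to SI: h = 24.0 m
mgh = ½mv² ⇒ v = √(2gh) = √(2·11.3·24.0) = 23.2895 m/s = 76.41 ft/s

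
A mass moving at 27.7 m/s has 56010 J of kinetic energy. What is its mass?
m = 2·KE/v² = 2·56010/(27.7)² = 146.0 kg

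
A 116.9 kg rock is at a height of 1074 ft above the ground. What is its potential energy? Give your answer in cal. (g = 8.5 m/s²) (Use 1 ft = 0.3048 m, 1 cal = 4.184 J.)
Convert to SI: m = 116.9 kg, h = 327.355 m
PE = mgh = (116.9)(8.5)(327.355) = 325276 J = 77740 cal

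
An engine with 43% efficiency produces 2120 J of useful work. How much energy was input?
W_in = W_out/η = 2120/0.43 = 4930 J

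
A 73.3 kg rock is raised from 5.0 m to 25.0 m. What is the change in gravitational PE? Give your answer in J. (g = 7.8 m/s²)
ΔPE = mgΔh = (73.3)(7.8)(20.0) = 11430 J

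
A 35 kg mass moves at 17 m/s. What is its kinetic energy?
KE = ½mv² = ½(35)(17)² = 5057.5 J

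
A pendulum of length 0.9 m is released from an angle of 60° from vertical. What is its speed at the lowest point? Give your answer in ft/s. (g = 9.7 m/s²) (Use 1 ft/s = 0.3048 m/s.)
h = L(1 − cosθ) = 0.9(1 − cos60°) = 0.45 m
v = √(2gh) = √(2·9.7·0.45) = 2.95466 m/s = 9.694 ft/s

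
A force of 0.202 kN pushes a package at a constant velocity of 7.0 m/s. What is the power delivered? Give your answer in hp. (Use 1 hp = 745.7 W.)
Convert to SI: F = 202.0 N, v = 7.0 m/s
P = Fv = (202.0)(7.0) = 1414.0 W = 1.896 hp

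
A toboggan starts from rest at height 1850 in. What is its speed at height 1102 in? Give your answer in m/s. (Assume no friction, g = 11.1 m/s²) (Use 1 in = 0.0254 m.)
Convert to SI: h₁−h₂ = 18.9992 m
mgh₁ = mgh₂ + ½mv² ⇒ v = √(2g(h₁−h₂)) = √(2·11.1·18.9992) = 20.54 m/s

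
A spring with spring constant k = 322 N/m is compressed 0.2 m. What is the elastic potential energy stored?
PE = ½kx² = ½(322)(0.2)² = 6.44 J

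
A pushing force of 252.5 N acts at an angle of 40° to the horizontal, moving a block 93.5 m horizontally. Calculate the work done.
W = F·d·cosθ = (252.5)(93.5)cos(40°) = 18090 J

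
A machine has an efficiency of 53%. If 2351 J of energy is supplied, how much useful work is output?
W_out = η·W_in = 0.53·2351 = 1246.03 J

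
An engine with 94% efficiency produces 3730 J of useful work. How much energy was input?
W_in = W_out/η = 3730/0.94 = 3968 J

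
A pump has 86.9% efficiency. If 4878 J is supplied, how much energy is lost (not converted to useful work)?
W_lost = W_in(1 − η) = 4878·(1 − 0.869) = 639.0 J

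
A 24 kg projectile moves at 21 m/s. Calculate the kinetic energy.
KE = ½mv² = ½(24)(21)² = 5292.0 J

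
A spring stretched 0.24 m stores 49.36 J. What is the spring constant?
k = 2·PE/x² = 2·49.36/(0.24)² = 1714 N/m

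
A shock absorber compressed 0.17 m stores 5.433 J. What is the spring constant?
k = 2·PE/x² = 2·5.433/(0.17)² = 376.0 N/m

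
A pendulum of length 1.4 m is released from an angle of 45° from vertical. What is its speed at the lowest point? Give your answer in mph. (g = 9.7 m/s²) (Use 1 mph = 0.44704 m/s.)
h = L(1 − cosθ) = 1.4(1 − cos45°) = 0.410051 m
v = √(2gh) = √(2·9.7·0.410051) = 2.82046 m/s = 6.309 mph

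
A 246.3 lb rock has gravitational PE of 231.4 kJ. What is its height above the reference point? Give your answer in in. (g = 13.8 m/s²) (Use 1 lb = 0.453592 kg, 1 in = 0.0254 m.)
Convert to SI: m = 111.72 kg, PE = 231400 J
h = PE/(mg) = 231400/(111.72·13.8) = 150.091 m = 5909 in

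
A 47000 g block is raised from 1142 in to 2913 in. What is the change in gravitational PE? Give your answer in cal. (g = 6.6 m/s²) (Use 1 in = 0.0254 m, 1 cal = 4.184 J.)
Convert to SI: m = 47.0 kg, Δh = 44.9834 m
ΔPE = mgΔh = (47.0)(6.6)(44.9834) = 13953.9 J = 3335 cal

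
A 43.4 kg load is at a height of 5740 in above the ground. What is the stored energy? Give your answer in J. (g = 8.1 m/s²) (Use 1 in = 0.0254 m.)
Convert to SI: m = 43.4 kg, h = 145.796 m
PE = mgh = (43.4)(8.1)(145.796) = 51250 J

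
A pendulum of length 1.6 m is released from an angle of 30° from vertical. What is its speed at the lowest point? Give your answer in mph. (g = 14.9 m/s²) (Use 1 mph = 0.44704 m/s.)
h = L(1 − cosθ) = 1.6(1 − cos30°) = 0.214359 m
v = √(2gh) = √(2·14.9·0.214359) = 2.52743 m/s = 5.654 mph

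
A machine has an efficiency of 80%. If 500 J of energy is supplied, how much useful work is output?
W_out = η·W_in = 0.8·500 = 400.0 J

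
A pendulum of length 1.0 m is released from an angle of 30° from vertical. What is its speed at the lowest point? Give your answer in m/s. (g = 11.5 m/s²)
h = L(1 − cosθ) = 1.0(1 − cos30°) = 0.133975 m
v = √(2gh) = √(2·11.5·0.133975) = 1.755 m/s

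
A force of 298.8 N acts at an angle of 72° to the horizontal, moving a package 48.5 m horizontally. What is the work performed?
W = F·d·cosθ = (298.8)(48.5)cos(72°) = 4478 J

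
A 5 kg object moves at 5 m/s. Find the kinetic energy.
KE = ½mv² = ½(5)(5)² = 62.5 J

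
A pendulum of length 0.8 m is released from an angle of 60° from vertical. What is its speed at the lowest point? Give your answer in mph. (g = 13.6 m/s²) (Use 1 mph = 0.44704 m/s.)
h = L(1 − cosθ) = 0.8(1 − cos60°) = 0.4 m
v = √(2gh) = √(2·13.6·0.4) = 3.29848 m/s = 7.378 mph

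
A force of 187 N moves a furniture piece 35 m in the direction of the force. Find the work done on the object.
W = F·d = (187)(35) = 6545 J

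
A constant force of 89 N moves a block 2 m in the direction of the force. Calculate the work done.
W = F·d = (89)(2) = 178.0 J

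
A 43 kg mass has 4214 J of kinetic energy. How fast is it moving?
v = √(2·KE/m) = √(2·4214/43) = 14.0 m/s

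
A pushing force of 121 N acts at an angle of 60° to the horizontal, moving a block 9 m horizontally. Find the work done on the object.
W = F·d·cosθ = (121)(9)cos(60°) = 544.5 J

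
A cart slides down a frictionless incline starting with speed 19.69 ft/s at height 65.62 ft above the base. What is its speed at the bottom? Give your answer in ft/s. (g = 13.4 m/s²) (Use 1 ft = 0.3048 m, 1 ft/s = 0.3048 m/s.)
Convert to SI: v₀ = 6.00151 m/s, h = 20.001 m
½mv₀² + mgh = ½mv² ⇒ v = √(v₀² + 2gh) = √(6.00151² + 2·13.4·20.001) = 23.9174 m/s = 78.47 ft/s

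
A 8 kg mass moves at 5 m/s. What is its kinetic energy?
KE = ½mv² = ½(8)(5)² = 100.0 J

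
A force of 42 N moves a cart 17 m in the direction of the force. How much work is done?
W = F·d = (42)(17) = 714.0 J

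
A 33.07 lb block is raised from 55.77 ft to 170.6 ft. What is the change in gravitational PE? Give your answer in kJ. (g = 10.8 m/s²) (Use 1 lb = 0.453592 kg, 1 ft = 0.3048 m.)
Convert to SI: m = 15.0003 kg, Δh = 35.0002 m
ΔPE = mgΔh = (15.0003)(10.8)(35.0002) = 5670.14 J = 5.67 kJ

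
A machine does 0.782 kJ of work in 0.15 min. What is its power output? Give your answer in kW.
Convert to SI: W = 782.0 J, t = 9.0 s
P = W/t = 782.0/9.0 = 86.8889 W = 0.08689 kW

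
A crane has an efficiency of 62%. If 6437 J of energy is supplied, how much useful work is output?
W_out = η·W_in = 0.62·6437 = 3990.94 J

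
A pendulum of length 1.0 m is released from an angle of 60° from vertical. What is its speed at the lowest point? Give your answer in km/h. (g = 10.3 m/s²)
h = L(1 − cosθ) = 1.0(1 − cos60°) = 0.5 m
v = √(2gh) = √(2·10.3·0.5) = 3.20936 m/s = 11.55 km/h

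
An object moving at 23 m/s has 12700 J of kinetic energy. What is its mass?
m = 2·KE/v² = 2·12700/(23)² = 48.02 kg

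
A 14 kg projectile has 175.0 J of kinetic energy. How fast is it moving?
v = √(2·KE/m) = √(2·175.0/14) = 5.0 m/s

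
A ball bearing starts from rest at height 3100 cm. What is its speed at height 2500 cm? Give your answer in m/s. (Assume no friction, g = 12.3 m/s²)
Convert to SI: h₁−h₂ = 6.0 m
mgh₁ = mgh₂ + ½mv² ⇒ v = √(2g(h₁−h₂)) = √(2·12.3·6.0) = 12.15 m/s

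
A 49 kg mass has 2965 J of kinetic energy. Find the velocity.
v = √(2·KE/m) = √(2·2965/49) = 11.0 m/s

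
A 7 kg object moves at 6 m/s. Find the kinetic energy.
KE = ½mv² = ½(7)(6)² = 126.0 J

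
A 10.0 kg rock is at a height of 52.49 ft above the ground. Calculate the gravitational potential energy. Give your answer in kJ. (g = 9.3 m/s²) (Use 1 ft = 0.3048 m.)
Convert to SI: m = 10.0 kg, h = 15.999 m
PE = mgh = (10.0)(9.3)(15.999) = 1487.9 J = 1.488 kJ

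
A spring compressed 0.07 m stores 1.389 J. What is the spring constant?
k = 2·PE/x² = 2·1.389/(0.07)² = 566.9 N/m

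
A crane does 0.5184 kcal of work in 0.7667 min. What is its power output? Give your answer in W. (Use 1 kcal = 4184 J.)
Convert to SI: W = 2168.99 J, t = 46.002 s
P = W/t = 2168.99/46.002 = 47.15 W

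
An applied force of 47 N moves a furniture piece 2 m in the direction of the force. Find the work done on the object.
W = F·d = (47)(2) = 94.0 J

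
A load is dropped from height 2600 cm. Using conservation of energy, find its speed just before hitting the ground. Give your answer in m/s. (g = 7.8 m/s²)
Convert to SI: h = 26.0 m
mgh = ½mv² ⇒ v = √(2gh) = √(2·7.8·26.0) = 20.14 m/s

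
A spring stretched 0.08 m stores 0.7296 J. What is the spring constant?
k = 2·PE/x² = 2·0.7296/(0.08)² = 228.0 N/m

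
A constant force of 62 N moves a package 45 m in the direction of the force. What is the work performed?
W = F·d = (62)(45) = 2790 J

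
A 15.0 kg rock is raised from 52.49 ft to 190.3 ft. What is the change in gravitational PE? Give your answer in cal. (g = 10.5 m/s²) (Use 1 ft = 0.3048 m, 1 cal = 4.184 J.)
Convert to SI: m = 15.0 kg, Δh = 42.0045 m
ΔPE = mgΔh = (15.0)(10.5)(42.0045) = 6615.71 J = 1581 cal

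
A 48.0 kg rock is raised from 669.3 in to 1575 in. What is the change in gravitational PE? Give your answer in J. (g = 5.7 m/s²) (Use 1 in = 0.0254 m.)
Convert to SI: m = 48.0 kg, Δh = 23.0048 m
ΔPE = mgΔh = (48.0)(5.7)(23.0048) = 6294 J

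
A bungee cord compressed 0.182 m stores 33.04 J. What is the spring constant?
k = 2·PE/x² = 2·33.04/(0.182)² = 1995 N/m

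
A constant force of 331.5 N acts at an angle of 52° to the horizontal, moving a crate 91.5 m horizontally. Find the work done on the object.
W = F·d·cosθ = (331.5)(91.5)cos(52°) = 18670 J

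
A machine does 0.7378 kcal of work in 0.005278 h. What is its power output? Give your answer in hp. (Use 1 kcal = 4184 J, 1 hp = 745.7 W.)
Convert to SI: W = 3086.96 J, t = 19.0008 s
P = W/t = 3086.96/19.0008 = 162.464 W = 0.2179 hp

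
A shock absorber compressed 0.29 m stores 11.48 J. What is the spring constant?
k = 2·PE/x² = 2·11.48/(0.29)² = 273.0 N/m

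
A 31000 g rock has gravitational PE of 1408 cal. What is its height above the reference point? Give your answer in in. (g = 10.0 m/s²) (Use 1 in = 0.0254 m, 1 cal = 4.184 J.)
Convert to SI: m = 31.0 kg, PE = 5891.07 J
h = PE/(mg) = 5891.07/(31.0·10.0) = 19.0035 m = 748.2 in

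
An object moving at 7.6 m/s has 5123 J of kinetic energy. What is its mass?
m = 2·KE/v² = 2·5123/(7.6)² = 177.4 kg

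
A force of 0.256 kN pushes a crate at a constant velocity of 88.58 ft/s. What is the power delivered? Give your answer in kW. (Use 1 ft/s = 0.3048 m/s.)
Convert to SI: F = 256.0 N, v = 26.9992 m/s
P = Fv = (256.0)(26.9992) = 6911.79 W = 6.912 kW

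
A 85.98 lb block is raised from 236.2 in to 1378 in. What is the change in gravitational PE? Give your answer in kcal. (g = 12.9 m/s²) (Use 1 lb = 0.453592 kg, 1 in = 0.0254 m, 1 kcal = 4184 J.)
Convert to SI: m = 38.9998 kg, Δh = 29.0017 m
ΔPE = mgΔh = (38.9998)(12.9)(29.0017) = 14590.7 J = 3.487 kcal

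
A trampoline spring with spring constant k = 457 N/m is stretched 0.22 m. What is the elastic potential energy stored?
PE = ½kx² = ½(457)(0.22)² = 11.06 J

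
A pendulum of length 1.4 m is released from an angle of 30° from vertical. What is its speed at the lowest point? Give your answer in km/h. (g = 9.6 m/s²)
h = L(1 − cosθ) = 1.4(1 − cos30°) = 0.187564 m
v = √(2gh) = √(2·9.6·0.187564) = 1.89769 m/s = 6.832 km/h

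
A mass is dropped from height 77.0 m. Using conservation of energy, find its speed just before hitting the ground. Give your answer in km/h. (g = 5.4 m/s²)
mgh = ½mv² ⇒ v = √(2gh) = √(2·5.4·77.0) = 28.8375 m/s = 103.8 km/h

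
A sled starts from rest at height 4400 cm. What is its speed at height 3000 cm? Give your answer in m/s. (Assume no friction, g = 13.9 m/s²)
Convert to SI: h₁−h₂ = 14.0 m
mgh₁ = mgh₂ + ½mv² ⇒ v = √(2g(h₁−h₂)) = √(2·13.9·14.0) = 19.73 m/s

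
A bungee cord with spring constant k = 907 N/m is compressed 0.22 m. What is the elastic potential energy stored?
PE = ½kx² = ½(907)(0.22)² = 21.95 J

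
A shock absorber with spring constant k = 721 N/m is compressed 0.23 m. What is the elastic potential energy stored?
PE = ½kx² = ½(721)(0.23)² = 19.07 J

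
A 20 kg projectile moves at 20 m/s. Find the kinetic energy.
KE = ½mv² = ½(20)(20)² = 4000.0 J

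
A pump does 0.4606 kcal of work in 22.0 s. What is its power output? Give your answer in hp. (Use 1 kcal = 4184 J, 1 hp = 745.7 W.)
Convert to SI: W = 1927.15 J, t = 22.0 s
P = W/t = 1927.15/22.0 = 87.5977 W = 0.1175 hp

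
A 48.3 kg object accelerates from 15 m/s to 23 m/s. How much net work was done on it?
W = ΔKE = ½m(v₂² − v₁²) = ½(48.3)(23² − 15²) = 7341.6 J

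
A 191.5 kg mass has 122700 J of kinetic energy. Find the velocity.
v = √(2·KE/m) = √(2·122700/191.5) = 35.8 m/s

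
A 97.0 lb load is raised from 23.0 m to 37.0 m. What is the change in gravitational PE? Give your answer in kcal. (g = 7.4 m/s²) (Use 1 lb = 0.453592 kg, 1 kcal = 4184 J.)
Convert to SI: m = 43.9984 kg, Δh = 14.0 m
ΔPE = mgΔh = (43.9984)(7.4)(14.0) = 4558.24 J = 1.089 kcal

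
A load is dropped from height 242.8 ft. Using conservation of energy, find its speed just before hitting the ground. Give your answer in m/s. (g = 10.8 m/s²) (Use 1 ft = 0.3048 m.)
Convert to SI: h = 74.0054 m
mgh = ½mv² ⇒ v = √(2gh) = √(2·10.8·74.0054) = 39.98 m/s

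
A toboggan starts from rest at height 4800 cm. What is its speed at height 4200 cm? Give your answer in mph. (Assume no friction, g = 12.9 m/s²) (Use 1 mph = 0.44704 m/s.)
Convert to SI: h₁−h₂ = 6.0 m
mgh₁ = mgh₂ + ½mv² ⇒ v = √(2g(h₁−h₂)) = √(2·12.9·6.0) = 12.4419 m/s = 27.83 mph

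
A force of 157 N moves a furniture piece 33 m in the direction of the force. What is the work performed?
W = F·d = (157)(33) = 5181 J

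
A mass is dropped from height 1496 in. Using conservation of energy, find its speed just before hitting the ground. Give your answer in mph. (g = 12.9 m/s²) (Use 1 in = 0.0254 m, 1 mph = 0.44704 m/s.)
Convert to SI: h = 37.9984 m
mgh = ½mv² ⇒ v = √(2gh) = √(2·12.9·37.9984) = 31.3107 m/s = 70.04 mph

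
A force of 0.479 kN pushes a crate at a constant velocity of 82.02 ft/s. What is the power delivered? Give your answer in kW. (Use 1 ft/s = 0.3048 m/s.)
Convert to SI: F = 479.0 N, v = 24.9997 m/s
P = Fv = (479.0)(24.9997) = 11974.9 W = 11.97 kW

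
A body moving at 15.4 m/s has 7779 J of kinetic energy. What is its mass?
m = 2·KE/v² = 2·7779/(15.4)² = 65.6 kg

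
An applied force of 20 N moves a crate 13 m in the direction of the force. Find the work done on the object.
W = F·d = (20)(13) = 260.0 J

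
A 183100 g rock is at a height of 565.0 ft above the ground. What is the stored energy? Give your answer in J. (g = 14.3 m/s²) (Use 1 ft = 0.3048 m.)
Convert to SI: m = 183.1 kg, h = 172.212 m
PE = mgh = (183.1)(14.3)(172.212) = 450900 J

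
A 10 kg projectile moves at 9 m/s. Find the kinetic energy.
KE = ½mv² = ½(10)(9)² = 405.0 J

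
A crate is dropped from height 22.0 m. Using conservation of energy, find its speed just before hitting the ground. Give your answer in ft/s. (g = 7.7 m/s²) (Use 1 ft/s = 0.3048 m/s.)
mgh = ½mv² ⇒ v = √(2gh) = √(2·7.7·22.0) = 18.4065 m/s = 60.39 ft/s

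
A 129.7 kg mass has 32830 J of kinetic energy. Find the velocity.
v = √(2·KE/m) = √(2·32830/129.7) = 22.5 m/s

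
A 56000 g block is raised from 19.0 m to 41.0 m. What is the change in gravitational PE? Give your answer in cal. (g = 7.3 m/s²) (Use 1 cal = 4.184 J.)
Convert to SI: m = 56.0 kg, Δh = 22.0 m
ΔPE = mgΔh = (56.0)(7.3)(22.0) = 8993.6 J = 2150 cal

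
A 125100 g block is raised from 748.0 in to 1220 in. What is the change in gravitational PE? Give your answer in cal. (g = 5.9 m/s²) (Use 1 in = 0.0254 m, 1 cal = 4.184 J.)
Convert to SI: m = 125.1 kg, Δh = 11.9888 m
ΔPE = mgΔh = (125.1)(5.9)(11.9888) = 8848.81 J = 2115 cal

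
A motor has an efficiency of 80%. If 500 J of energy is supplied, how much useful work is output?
W_out = η·W_in = 0.8·500 = 400.0 J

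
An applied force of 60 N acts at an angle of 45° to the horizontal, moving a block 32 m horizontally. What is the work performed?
W = F·d·cosθ = (60)(32)cos(45°) = 1358 J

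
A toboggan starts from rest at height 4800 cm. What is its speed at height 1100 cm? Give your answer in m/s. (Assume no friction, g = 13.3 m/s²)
Convert to SI: h₁−h₂ = 37.0 m
mgh₁ = mgh₂ + ½mv² ⇒ v = √(2g(h₁−h₂)) = √(2·13.3·37.0) = 31.37 m/s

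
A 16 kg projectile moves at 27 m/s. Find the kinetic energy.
KE = ½mv² = ½(16)(27)² = 5832.0 J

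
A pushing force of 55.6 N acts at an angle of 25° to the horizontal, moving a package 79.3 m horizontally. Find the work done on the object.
W = F·d·cosθ = (55.6)(79.3)cos(25°) = 3996 J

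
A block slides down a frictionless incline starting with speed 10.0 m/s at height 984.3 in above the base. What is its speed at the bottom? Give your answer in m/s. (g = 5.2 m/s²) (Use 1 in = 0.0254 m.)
Convert to SI: v₀ = 10.0 m/s, h = 25.0012 m
½mv₀² + mgh = ½mv² ⇒ v = √(v₀² + 2gh) = √(10.0² + 2·5.2·25.0012) = 18.97 m/s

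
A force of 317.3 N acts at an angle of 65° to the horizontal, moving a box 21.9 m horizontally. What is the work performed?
W = F·d·cosθ = (317.3)(21.9)cos(65°) = 2937 J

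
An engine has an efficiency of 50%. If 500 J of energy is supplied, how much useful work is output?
W_out = η·W_in = 0.5·500 = 250.0 J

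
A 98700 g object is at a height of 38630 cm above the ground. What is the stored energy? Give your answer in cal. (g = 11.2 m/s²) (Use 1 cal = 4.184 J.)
Convert to SI: m = 98.7 kg, h = 386.3 m
PE = mgh = (98.7)(11.2)(386.3) = 427031 J = 102100 cal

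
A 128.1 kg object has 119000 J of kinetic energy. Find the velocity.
v = √(2·KE/m) = √(2·119000/128.1) = 43.1 m/s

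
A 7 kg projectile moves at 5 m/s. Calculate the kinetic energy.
KE = ½mv² = ½(7)(5)² = 87.5 J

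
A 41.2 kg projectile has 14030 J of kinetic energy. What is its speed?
v = √(2·KE/m) = √(2·14030/41.2) = 26.1 m/s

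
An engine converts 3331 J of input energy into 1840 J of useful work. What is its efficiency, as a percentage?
η = W_out/W_in = 1840/3331 = 55.24%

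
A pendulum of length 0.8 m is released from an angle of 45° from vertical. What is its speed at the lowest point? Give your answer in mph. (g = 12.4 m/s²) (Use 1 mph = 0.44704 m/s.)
h = L(1 − cosθ) = 0.8(1 − cos45°) = 0.234315 m
v = √(2gh) = √(2·12.4·0.234315) = 2.4106 m/s = 5.392 mph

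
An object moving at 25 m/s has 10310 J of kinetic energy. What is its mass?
m = 2·KE/v² = 2·10310/(25)² = 32.99 kg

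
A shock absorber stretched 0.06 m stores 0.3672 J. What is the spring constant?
k = 2·PE/x² = 2·0.3672/(0.06)² = 204.0 N/m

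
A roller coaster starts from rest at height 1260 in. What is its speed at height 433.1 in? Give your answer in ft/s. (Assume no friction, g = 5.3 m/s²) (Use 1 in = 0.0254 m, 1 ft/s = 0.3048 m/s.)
Convert to SI: h₁−h₂ = 21.0033 m
mgh₁ = mgh₂ + ½mv² ⇒ v = √(2g(h₁−h₂)) = √(2·5.3·21.0033) = 14.9209 m/s = 48.95 ft/s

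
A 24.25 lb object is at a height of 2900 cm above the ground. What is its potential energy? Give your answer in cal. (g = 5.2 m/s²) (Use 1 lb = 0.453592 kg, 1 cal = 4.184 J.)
Convert to SI: m = 10.9996 kg, h = 29.0 m
PE = mgh = (10.9996)(5.2)(29.0) = 1658.74 J = 396.4 cal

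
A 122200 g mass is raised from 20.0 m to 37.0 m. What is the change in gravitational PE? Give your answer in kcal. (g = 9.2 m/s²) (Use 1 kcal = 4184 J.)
Convert to SI: m = 122.2 kg, Δh = 17.0 m
ΔPE = mgΔh = (122.2)(9.2)(17.0) = 19112.1 J = 4.568 kcal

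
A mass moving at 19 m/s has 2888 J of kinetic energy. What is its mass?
m = 2·KE/v² = 2·2888/(19)² = 16.0 kg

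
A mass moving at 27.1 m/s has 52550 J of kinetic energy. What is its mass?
m = 2·KE/v² = 2·52550/(27.1)² = 143.1 kg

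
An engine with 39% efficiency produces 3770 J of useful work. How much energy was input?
W_in = W_out/η = 3770/0.39 = 9667 J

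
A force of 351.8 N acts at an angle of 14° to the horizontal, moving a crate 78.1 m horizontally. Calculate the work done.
W = F·d·cosθ = (351.8)(78.1)cos(14°) = 26660 J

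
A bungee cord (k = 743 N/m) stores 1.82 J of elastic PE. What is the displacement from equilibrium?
x = √(2·PE/k) = √(2·1.82/743) = 0.06999 m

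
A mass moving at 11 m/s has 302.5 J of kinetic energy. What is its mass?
m = 2·KE/v² = 2·302.5/(11)² = 5.0 kg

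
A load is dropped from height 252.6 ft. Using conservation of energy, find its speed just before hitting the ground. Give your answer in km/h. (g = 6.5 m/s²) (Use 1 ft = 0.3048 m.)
Convert to SI: h = 76.9925 m
mgh = ½mv² ⇒ v = √(2gh) = √(2·6.5·76.9925) = 31.637 m/s = 113.9 km/h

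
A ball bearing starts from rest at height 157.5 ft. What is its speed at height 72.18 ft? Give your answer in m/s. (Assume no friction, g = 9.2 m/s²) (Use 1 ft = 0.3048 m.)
Convert to SI: h₁−h₂ = 26.0055 m
mgh₁ = mgh₂ + ½mv² ⇒ v = √(2g(h₁−h₂)) = √(2·9.2·26.0055) = 21.87 m/s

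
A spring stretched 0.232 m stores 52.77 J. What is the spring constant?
k = 2·PE/x² = 2·52.77/(0.232)² = 1961 N/m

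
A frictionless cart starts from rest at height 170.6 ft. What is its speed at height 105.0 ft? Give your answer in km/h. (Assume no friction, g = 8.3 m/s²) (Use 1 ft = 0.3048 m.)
Convert to SI: h₁−h₂ = 19.9949 m
mgh₁ = mgh₂ + ½mv² ⇒ v = √(2g(h₁−h₂)) = √(2·8.3·19.9949) = 18.2185 m/s = 65.59 km/h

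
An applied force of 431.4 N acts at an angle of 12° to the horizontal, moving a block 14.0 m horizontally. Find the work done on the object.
W = F·d·cosθ = (431.4)(14.0)cos(12°) = 5908 J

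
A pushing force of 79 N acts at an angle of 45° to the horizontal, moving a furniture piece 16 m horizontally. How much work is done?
W = F·d·cosθ = (79)(16)cos(45°) = 893.8 J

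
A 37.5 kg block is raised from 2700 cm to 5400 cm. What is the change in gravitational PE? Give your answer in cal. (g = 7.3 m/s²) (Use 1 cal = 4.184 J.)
Convert to SI: m = 37.5 kg, Δh = 27.0 m
ΔPE = mgΔh = (37.5)(7.3)(27.0) = 7391.25 J = 1767 cal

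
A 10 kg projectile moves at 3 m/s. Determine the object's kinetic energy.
KE = ½mv² = ½(10)(3)² = 45.0 J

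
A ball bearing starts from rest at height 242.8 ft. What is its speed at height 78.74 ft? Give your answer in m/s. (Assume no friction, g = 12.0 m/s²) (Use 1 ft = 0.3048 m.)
Convert to SI: h₁−h₂ = 50.0055 m
mgh₁ = mgh₂ + ½mv² ⇒ v = √(2g(h₁−h₂)) = √(2·12.0·50.0055) = 34.64 m/s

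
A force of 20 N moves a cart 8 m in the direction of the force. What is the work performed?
W = F·d = (20)(8) = 160.0 J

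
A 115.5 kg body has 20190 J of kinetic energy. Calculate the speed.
v = √(2·KE/m) = √(2·20190/115.5) = 18.7 m/s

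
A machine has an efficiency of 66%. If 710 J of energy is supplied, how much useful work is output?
W_out = η·W_in = 0.66·710 = 468.6 J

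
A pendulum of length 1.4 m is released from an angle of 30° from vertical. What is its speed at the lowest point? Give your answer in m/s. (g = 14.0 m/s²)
h = L(1 − cosθ) = 1.4(1 − cos30°) = 0.187564 m
v = √(2gh) = √(2·14.0·0.187564) = 2.292 m/s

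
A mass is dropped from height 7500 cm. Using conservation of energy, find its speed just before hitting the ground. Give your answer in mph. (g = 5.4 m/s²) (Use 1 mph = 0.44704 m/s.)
Convert to SI: h = 75.0 m
mgh = ½mv² ⇒ v = √(2gh) = √(2·5.4·75.0) = 28.4605 m/s = 63.66 mph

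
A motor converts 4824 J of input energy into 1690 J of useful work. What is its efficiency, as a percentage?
η = W_out/W_in = 1690/4824 = 35.03%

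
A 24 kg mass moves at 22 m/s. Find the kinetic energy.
KE = ½mv² = ½(24)(22)² = 5808.0 J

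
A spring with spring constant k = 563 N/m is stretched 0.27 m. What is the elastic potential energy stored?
PE = ½kx² = ½(563)(0.27)² = 20.52 J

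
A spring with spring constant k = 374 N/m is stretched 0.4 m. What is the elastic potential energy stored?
PE = ½kx² = ½(374)(0.4)² = 29.92 J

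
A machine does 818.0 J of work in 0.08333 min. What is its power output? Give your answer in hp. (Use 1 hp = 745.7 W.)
Convert to SI: W = 818.0 J, t = 4.9998 s
P = W/t = 818.0/4.9998 = 163.607 W = 0.2194 hp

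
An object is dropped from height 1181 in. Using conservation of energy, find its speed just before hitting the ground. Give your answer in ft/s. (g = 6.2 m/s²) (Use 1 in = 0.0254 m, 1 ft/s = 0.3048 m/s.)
Convert to SI: h = 29.9974 m
mgh = ½mv² ⇒ v = √(2gh) = √(2·6.2·29.9974) = 19.2865 m/s = 63.28 ft/s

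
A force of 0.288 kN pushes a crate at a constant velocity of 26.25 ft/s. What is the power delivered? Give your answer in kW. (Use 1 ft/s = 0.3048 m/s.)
Convert to SI: F = 288.0 N, v = 8.001 m/s
P = Fv = (288.0)(8.001) = 2304.29 W = 2.304 kW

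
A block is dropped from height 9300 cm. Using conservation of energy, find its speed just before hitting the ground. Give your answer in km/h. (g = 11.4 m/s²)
Convert to SI: h = 93.0 m
mgh = ½mv² ⇒ v = √(2gh) = √(2·11.4·93.0) = 46.0478 m/s = 165.8 km/h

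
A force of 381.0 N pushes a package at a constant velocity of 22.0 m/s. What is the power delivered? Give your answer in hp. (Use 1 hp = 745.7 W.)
P = Fv = (381.0)(22.0) = 8382.0 W = 11.24 hp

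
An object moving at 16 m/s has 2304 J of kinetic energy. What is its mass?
m = 2·KE/v² = 2·2304/(16)² = 18.0 kg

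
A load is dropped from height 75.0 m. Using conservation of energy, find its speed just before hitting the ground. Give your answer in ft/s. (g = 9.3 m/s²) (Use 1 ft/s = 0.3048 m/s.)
mgh = ½mv² ⇒ v = √(2gh) = √(2·9.3·75.0) = 37.3497 m/s = 122.5 ft/s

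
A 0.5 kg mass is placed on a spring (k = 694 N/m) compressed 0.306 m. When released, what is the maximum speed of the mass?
½kx² = ½mv² ⇒ v = x√(k/m) = (0.306)√(694/0.5) = 11.4 m/s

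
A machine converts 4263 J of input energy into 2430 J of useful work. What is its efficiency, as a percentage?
η = W_out/W_in = 2430/4263 = 57.0%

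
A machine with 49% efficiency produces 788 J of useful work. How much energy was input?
W_in = W_out/η = 788/0.49 = 1608 J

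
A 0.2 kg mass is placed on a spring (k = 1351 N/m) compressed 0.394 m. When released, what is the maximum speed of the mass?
½kx² = ½mv² ⇒ v = x√(k/m) = (0.394)√(1351/0.2) = 32.38 m/s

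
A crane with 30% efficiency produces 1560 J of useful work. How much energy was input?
W_in = W_out/η = 1560/0.3 = 5200 J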